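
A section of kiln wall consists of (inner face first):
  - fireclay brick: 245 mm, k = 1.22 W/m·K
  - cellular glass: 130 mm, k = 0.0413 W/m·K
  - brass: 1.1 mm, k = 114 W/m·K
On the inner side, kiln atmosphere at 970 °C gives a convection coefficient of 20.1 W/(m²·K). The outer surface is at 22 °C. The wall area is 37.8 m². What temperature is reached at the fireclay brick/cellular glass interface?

T ≈ 900 °C

Treating each layer as a thermal resistance in series:
R_inner film = 1/(h_i·A) = 1/(20.1×37.8) = 0.001316 K/W
R_fireclay brick = L/(kA) = 0.245/(1.22×37.8) = 0.005313 K/W
R_cellular glass = L/(kA) = 0.13/(0.0413×37.8) = 0.08327 K/W
R_brass = L/(kA) = 0.0011/(114×37.8) = 2.553×10^-7 K/W
R_total = 0.0899 K/W;  Q = ΔT/R_total = 948/0.0899 = 10540 W
T_interface = T_inner − Q·ΣR(inner→interface) = 970 − 10500×0.006629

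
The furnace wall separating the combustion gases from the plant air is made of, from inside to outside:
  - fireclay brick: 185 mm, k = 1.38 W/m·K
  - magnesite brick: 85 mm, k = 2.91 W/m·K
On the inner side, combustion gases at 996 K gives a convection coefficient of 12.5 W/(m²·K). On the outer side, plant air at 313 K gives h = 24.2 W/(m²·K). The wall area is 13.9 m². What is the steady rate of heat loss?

Q ≈ 33400 W

Using the resistance-network approach (series):
R_inner film = 1/(h_i·A) = 1/(12.5×13.9) = 0.005755 K/W
R_fireclay brick = L/(kA) = 0.185/(1.38×13.9) = 0.009644 K/W
R_magnesite brick = L/(kA) = 0.085/(2.91×13.9) = 0.002101 K/W
R_outer film = 1/(h_o·A) = 1/(24.2×13.9) = 0.002973 K/W
R_total = 0.02047 K/W
Q = ΔT / R_total = 683 / 0.02047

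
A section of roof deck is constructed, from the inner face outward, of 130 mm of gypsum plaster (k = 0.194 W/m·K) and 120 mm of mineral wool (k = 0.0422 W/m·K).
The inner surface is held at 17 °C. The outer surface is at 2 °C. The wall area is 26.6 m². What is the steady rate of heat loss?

Using the resistance-network approach (series):
R_gypsum plaster = L/(kA) = 0.13/(0.194×26.6) = 0.02519 K/W
R_mineral wool = L/(kA) = 0.12/(0.0422×26.6) = 0.1069 K/W
R_total = 0.1321 K/W
Q = ΔT / R_total = 15 / 0.1321

Q ≈ 114 W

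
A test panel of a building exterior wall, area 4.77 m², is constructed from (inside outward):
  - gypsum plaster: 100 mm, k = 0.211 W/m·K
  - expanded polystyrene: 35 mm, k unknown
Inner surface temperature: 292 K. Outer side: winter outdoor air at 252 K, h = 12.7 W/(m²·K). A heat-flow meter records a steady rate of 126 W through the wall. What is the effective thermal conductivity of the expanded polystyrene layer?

Series thermal resistances:
R_gypsum plaster = L/(kA) = 0.1/(0.211×4.77) = 0.09936 K/W
R_outer film = 1/(h_o·A) = 1/(12.7×4.77) = 0.01651 K/W
Sum of known resistances R_other = 0.1159 K/W
Total R = ΔT/Q = 40/126 = 0.3175 K/W
R_expanded polystyrene = R_total − R_other = 0.2016 K/W
k = L/(R·A) = 0.035/(0.2016×4.77)

k ≈ 0.0364 W/(m·K)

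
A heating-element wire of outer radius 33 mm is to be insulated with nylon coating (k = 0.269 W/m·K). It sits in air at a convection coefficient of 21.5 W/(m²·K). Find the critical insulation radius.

r_cr ≈ 12.5 mm

For a cylinder r_cr = k/h = 0.269/21.5
r_cr = 12.5 mm; since the bare radius (33 mm) is above r_cr, any added insulation will reduce heat loss.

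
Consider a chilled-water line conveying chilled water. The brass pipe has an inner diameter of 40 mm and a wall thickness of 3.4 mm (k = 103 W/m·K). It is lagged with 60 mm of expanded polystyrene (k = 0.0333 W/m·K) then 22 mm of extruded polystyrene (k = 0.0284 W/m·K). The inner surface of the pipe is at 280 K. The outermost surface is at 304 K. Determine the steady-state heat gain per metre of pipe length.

q′ ≈ 3.25 W/m

Cylindrical conduction, so R = ln(r₂/r₁)/(2πkL) per layer, in series:
R_brass pipe wall = ln(23.4/20)/(2π×103×1) = 2.426×10^-4 K/W
R_expanded polystyrene = ln(83.4/23.4)/(2π×0.0333×1) = 6.074 K/W
R_extruded polystyrene = ln(105.4/83.4)/(2π×0.0284×1) = 1.312 K/W
R_total = 7.386 K/W
Q = ΔT/R_total = 24/7.386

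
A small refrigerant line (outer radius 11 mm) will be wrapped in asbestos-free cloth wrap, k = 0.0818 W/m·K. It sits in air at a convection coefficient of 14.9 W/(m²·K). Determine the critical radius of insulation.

r_cr ≈ 5.49 mm

For a cylinder r_cr = k/h = 0.0818/14.9
r_cr = 5.49 mm; since the bare radius (11 mm) is above r_cr, any added insulation will reduce heat loss.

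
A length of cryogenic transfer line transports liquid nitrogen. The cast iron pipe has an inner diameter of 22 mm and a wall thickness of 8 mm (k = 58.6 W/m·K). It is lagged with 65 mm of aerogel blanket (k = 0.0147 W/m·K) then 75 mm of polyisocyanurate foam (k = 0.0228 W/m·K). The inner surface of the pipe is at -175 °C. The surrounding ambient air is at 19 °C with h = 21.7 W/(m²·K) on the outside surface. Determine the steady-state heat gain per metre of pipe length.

q′ ≈ 9.42 W/m

Radial resistances (cylindrical: R_cond = ln(r_o/r_i)/(2πkL), R_conv = 1/(h·2πrL)):
R_cast iron pipe wall = ln(19/11)/(2π×58.6×1) = 0.001484 K/W
R_aerogel blanket = ln(84/19)/(2π×0.0147×1) = 16.09 K/W
R_polyisocyanurate foam = ln(159/84)/(2π×0.0228×1) = 4.454 K/W
R_outer film = 1/(h_o·2πr_oL) = 1/(21.7×2π×0.159×1) = 0.04613 K/W
R_total = 20.59 K/W
Q = ΔT/R_total = 194/20.59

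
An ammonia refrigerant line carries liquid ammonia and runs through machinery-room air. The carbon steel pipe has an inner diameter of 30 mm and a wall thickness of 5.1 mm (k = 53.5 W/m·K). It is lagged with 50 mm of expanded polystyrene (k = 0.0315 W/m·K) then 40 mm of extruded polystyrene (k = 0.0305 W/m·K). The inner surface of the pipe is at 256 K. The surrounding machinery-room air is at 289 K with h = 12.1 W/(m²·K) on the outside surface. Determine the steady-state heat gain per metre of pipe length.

q′ ≈ 3.76 W/m

Radial resistances (cylindrical: R_cond = ln(r_o/r_i)/(2πkL), R_conv = 1/(h·2πrL)):
R_carbon steel pipe wall = ln(20.1/15)/(2π×53.5×1) = 8.707×10^-4 K/W
R_expanded polystyrene = ln(70.1/20.1)/(2π×0.0315×1) = 6.312 K/W
R_extruded polystyrene = ln(110.1/70.1)/(2π×0.0305×1) = 2.356 K/W
R_outer film = 1/(h_o·2πr_oL) = 1/(12.1×2π×0.1101×1) = 0.1195 K/W
R_total = 8.788 K/W
Q = ΔT/R_total = 33/8.788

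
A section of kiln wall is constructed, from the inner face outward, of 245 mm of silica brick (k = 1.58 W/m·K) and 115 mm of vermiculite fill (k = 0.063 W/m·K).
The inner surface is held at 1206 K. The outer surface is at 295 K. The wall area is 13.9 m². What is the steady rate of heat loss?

Q ≈ 6390 W

Thermal resistances in series:
R_silica brick = L/(kA) = 0.245/(1.58×13.9) = 0.01116 K/W
R_vermiculite fill = L/(kA) = 0.115/(0.063×13.9) = 0.1313 K/W
R_total = 0.1425 K/W
Q = ΔT / R_total = 911 / 0.1425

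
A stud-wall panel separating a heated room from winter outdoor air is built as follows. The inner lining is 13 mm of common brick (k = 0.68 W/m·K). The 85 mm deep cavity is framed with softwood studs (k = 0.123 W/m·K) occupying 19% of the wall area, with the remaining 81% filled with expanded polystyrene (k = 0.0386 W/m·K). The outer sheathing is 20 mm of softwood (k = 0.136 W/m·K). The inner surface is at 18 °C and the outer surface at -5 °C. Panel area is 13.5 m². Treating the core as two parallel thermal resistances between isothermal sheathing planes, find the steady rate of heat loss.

Sheathing layers in series; stud and cavity paths in parallel between them.
R_inner = 0.013/(0.68×13.5) = 0.001416 K/W
R_stud  = 0.085/(0.123×0.19×13.5) = 0.2694 K/W
R_cav   = 0.085/(0.0386×0.81×13.5) = 0.2014 K/W
1/R_core = 1/R_stud + 1/R_cav → R_core = 0.1152 K/W
R_outer = 0.02/(0.136×13.5) = 0.01089 K/W
R_total = 0.1276 K/W
Q = ΔT/R_total = 23/0.1276

Q ≈ 180 W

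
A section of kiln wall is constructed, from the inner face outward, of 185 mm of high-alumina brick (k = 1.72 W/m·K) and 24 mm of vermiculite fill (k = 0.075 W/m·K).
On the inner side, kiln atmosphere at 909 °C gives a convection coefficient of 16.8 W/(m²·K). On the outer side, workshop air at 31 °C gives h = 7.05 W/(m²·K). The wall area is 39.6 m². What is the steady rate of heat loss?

Q ≈ 55300 W

Model the wall as resistances in series:
R_inner film = 1/(h_i·A) = 1/(16.8×39.6) = 0.001503 K/W
R_high-alumina brick = L/(kA) = 0.185/(1.72×39.6) = 0.002716 K/W
R_vermiculite fill = L/(kA) = 0.024/(0.075×39.6) = 0.008081 K/W
R_outer film = 1/(h_o·A) = 1/(7.05×39.6) = 0.003582 K/W
R_total = 0.01588 K/W
Q = ΔT / R_total = 878 / 0.01588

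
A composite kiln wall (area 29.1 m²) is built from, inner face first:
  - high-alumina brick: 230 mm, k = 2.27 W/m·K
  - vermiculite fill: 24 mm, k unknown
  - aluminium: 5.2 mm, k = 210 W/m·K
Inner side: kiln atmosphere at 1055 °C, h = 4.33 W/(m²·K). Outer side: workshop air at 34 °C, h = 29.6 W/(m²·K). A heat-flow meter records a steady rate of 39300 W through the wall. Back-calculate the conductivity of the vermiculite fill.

k ≈ 0.0615 W/(m·K)

Model the wall as resistances in series:
R_inner film = 1/(h_i·A) = 1/(4.33×29.1) = 0.007936 K/W
R_high-alumina brick = L/(kA) = 0.23/(2.27×29.1) = 0.003482 K/W
R_aluminium = L/(kA) = 0.0052/(210×29.1) = 8.509×10^-7 K/W
R_outer film = 1/(h_o·A) = 1/(29.6×29.1) = 0.001161 K/W
Sum of known resistances R_other = 0.01258 K/W
Total R = ΔT/Q = 1021/39300 = 0.02598 K/W
R_vermiculite fill = R_total − R_other = 0.0134 K/W
k = L/(R·A) = 0.024/(0.0134×29.1)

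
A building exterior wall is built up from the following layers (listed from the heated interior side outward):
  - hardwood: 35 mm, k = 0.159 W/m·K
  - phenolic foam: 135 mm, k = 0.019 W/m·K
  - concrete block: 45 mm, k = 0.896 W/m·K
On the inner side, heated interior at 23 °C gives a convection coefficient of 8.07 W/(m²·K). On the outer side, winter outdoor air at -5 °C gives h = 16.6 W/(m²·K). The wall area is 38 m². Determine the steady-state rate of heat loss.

Model the wall as resistances in series:
R_inner film = 1/(h_i·A) = 1/(8.07×38) = 0.003261 K/W
R_hardwood = L/(kA) = 0.035/(0.159×38) = 0.005793 K/W
R_phenolic foam = L/(kA) = 0.135/(0.019×38) = 0.187 K/W
R_concrete block = L/(kA) = 0.045/(0.896×38) = 0.001322 K/W
R_outer film = 1/(h_o·A) = 1/(16.6×38) = 0.001585 K/W
R_total = 0.1989 K/W
Q = ΔT / R_total = 28 / 0.1989

Q ≈ 141 W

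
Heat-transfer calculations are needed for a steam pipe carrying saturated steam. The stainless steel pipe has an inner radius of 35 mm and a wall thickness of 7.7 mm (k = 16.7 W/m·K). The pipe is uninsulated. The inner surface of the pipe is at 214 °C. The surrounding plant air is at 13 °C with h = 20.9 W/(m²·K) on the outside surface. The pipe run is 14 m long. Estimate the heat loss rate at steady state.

Cylindrical conduction, so R = ln(r₂/r₁)/(2πkL) per layer, in series:
R_stainless steel pipe wall = ln(42.7/35)/(2π×16.7×14) = 1.354×10^-4 K/W
R_outer film = 1/(h_o·2πr_oL) = 1/(20.9×2π×0.0427×14) = 0.01274 K/W
R_total = 0.01287 K/W
Q = ΔT/R_total = 201/0.01287

Q ≈ 15600 W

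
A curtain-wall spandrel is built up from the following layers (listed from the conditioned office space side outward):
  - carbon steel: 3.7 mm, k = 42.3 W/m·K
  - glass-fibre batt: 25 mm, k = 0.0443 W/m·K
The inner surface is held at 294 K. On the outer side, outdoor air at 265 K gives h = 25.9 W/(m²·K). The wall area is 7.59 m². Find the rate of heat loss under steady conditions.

Treating each layer as a thermal resistance in series:
R_carbon steel = L/(kA) = 0.0037/(42.3×7.59) = 1.152×10^-5 K/W
R_glass-fibre batt = L/(kA) = 0.025/(0.0443×7.59) = 0.07435 K/W
R_outer film = 1/(h_o·A) = 1/(25.9×7.59) = 0.005087 K/W
R_total = 0.07945 K/W
Q = ΔT / R_total = 29 / 0.07945

Q ≈ 365 W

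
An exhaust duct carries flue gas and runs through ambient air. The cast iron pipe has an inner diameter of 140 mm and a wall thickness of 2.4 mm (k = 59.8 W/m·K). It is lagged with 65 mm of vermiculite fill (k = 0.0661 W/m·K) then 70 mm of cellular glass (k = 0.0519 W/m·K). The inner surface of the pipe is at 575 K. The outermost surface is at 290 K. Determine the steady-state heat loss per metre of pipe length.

q′ ≈ 102 W/m

For a radial system each layer contributes R = ln(r_out/r_in)/(2πkL); films add R = 1/(hA).
R_cast iron pipe wall = ln(72.4/70)/(2π×59.8×1) = 8.972×10^-5 K/W
R_vermiculite fill = ln(137.4/72.4)/(2π×0.0661×1) = 1.543 K/W
R_cellular glass = ln(207.4/137.4)/(2π×0.0519×1) = 1.263 K/W
R_total = 2.805 K/W
Q = ΔT/R_total = 285/2.805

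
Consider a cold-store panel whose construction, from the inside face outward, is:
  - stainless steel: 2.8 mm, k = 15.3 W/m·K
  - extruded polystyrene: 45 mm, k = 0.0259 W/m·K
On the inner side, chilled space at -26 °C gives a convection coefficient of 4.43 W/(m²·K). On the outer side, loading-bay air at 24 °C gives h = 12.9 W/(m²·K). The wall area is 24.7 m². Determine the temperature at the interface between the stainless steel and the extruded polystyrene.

T ≈ -20.5 °C

Thermal resistances in series:
R_inner film = 1/(h_i·A) = 1/(4.43×24.7) = 0.009139 K/W
R_stainless steel = L/(kA) = 0.0028/(15.3×24.7) = 7.409×10^-6 K/W
R_extruded polystyrene = L/(kA) = 0.045/(0.0259×24.7) = 0.07034 K/W
R_outer film = 1/(h_o·A) = 1/(12.9×24.7) = 0.003138 K/W
R_total = 0.08263 K/W;  Q = ΔT/R_total = 50/0.08263 = 605.1 W
T_interface = T_inner + Q·ΣR(inner→interface) = -26 + 605×0.009146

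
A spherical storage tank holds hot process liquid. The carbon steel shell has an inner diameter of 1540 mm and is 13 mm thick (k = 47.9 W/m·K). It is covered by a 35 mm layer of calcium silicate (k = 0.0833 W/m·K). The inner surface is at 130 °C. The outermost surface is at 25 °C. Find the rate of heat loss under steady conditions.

Q ≈ 2010 W

Radial (spherical) resistances in series:
R_carbon steel shell = (1/0.77 − 1/0.783)/(4π×47.9) = 3.582×10^-5 K/W
R_calcium silicate = (1/0.783 − 1/0.818)/(4π×0.0833) = 0.0522 K/W
R_total = 0.05224 K/W
Q = ΔT/R_total = 105/0.05224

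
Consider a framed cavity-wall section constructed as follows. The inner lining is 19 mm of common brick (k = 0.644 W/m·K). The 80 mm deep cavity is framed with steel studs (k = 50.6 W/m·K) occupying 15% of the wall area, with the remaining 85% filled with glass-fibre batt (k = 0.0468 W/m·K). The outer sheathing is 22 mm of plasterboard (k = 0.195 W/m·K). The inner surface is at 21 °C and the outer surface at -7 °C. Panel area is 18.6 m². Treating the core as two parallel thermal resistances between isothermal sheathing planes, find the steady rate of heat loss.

Q ≈ 3410 W

Sheathing layers in series; stud and cavity paths in parallel between them.
R_inner = 0.019/(0.644×18.6) = 0.001586 K/W
R_stud  = 0.08/(50.6×0.15×18.6) = 5.667×10^-4 K/W
R_cav   = 0.08/(0.0468×0.85×18.6) = 0.1081 K/W
1/R_core = 1/R_stud + 1/R_cav → R_core = 5.637×10^-4 K/W
R_outer = 0.022/(0.195×18.6) = 0.006066 K/W
R_total = 0.008216 K/W
Q = ΔT/R_total = 28/0.008216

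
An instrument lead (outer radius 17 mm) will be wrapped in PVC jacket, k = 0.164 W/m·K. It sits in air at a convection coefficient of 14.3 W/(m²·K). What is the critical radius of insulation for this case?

r_cr ≈ 11.5 mm

For a cylinder r_cr = k/h = 0.164/14.3
r_cr = 11.5 mm; since the bare radius (17 mm) is above r_cr, any added insulation will reduce heat loss.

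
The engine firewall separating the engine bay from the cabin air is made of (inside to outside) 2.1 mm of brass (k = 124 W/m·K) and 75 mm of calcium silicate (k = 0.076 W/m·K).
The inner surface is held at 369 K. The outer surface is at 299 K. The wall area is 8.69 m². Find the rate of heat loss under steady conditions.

Series thermal resistances:
R_brass = L/(kA) = 0.0021/(124×8.69) = 1.949×10^-6 K/W
R_calcium silicate = L/(kA) = 0.075/(0.076×8.69) = 0.1136 K/W
R_total = 0.1136 K/W
Q = ΔT / R_total = 70 / 0.1136

Q ≈ 616 W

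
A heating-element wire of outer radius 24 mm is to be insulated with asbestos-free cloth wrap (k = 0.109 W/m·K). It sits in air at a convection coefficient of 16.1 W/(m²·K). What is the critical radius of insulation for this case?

For a cylinder r_cr = k/h = 0.109/16.1
r_cr = 6.77 mm; since the bare radius (24 mm) is above r_cr, any added insulation will reduce heat loss.

r_cr ≈ 6.77 mm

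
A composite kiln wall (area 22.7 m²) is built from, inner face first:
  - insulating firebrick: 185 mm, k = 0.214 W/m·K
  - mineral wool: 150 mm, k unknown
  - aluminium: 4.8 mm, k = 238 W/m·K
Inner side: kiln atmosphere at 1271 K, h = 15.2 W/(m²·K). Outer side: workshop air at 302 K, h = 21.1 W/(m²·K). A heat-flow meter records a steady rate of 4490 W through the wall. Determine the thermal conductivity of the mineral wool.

k ≈ 0.0383 W/(m·K)

Model the wall as resistances in series:
R_inner film = 1/(h_i·A) = 1/(15.2×22.7) = 0.002898 K/W
R_insulating firebrick = L/(kA) = 0.185/(0.214×22.7) = 0.03808 K/W
R_aluminium = L/(kA) = 0.0048/(238×22.7) = 8.885×10^-7 K/W
R_outer film = 1/(h_o·A) = 1/(21.1×22.7) = 0.002088 K/W
Sum of known resistances R_other = 0.04307 K/W
Total R = ΔT/Q = 969/4490 = 0.2158 K/W
R_mineral wool = R_total − R_other = 0.1727 K/W
k = L/(R·A) = 0.15/(0.1727×22.7)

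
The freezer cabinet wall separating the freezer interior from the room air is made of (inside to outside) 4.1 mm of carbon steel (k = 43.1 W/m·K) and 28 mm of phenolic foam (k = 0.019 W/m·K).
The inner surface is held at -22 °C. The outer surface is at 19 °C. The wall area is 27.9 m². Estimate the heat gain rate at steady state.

Series thermal resistances:
R_carbon steel = L/(kA) = 0.0041/(43.1×27.9) = 3.41×10^-6 K/W
R_phenolic foam = L/(kA) = 0.028/(0.019×27.9) = 0.05282 K/W
R_total = 0.05282 K/W
Q = ΔT / R_total = 41 / 0.05282

Q ≈ 776 W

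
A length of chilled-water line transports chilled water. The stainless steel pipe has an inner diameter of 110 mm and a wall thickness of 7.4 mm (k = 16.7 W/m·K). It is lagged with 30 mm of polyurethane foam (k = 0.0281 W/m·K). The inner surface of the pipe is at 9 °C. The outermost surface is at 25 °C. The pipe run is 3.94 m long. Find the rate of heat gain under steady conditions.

Q ≈ 28.3 W

Radial resistances (cylindrical: R_cond = ln(r_o/r_i)/(2πkL), R_conv = 1/(h·2πrL)):
R_stainless steel pipe wall = ln(62.4/55)/(2π×16.7×3.94) = 3.053×10^-4 K/W
R_polyurethane foam = ln(92.4/62.4)/(2π×0.0281×3.94) = 0.5643 K/W
R_total = 0.5646 K/W
Q = ΔT/R_total = 16/0.5646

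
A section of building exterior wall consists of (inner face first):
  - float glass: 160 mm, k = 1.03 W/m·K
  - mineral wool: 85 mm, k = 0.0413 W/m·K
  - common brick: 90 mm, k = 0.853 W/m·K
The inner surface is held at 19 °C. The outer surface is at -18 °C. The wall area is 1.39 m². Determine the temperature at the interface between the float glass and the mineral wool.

Thermal resistances in series:
R_float glass = L/(kA) = 0.16/(1.03×1.39) = 0.1118 K/W
R_mineral wool = L/(kA) = 0.085/(0.0413×1.39) = 1.481 K/W
R_common brick = L/(kA) = 0.09/(0.853×1.39) = 0.07591 K/W
R_total = 1.668 K/W;  Q = ΔT/R_total = 37/1.668 = 22.18 W
T_interface = T_inner − Q·ΣR(inner→interface) = 19 − 22.2×0.1118

T ≈ 16.5 °C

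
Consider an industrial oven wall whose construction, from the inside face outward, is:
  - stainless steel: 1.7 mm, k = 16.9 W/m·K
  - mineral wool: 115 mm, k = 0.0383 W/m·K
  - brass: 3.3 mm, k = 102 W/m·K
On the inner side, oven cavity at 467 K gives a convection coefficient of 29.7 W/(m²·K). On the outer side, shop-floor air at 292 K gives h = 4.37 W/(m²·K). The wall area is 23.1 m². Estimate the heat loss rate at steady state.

Using the resistance-network approach (series):
R_inner film = 1/(h_i·A) = 1/(29.7×23.1) = 0.001458 K/W
R_stainless steel = L/(kA) = 0.0017/(16.9×23.1) = 4.355×10^-6 K/W
R_mineral wool = L/(kA) = 0.115/(0.0383×23.1) = 0.13 K/W
R_brass = L/(kA) = 0.0033/(102×23.1) = 1.401×10^-6 K/W
R_outer film = 1/(h_o·A) = 1/(4.37×23.1) = 0.009906 K/W
R_total = 0.1414 K/W
Q = ΔT / R_total = 175 / 0.1414

Q ≈ 1240 W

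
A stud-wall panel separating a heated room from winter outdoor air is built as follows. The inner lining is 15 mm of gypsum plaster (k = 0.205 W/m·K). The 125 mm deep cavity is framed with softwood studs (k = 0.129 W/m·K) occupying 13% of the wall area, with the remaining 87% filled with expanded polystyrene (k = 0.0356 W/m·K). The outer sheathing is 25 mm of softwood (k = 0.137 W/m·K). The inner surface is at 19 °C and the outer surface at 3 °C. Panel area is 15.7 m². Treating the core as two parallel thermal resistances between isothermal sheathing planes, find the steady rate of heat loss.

Q ≈ 87.4 W

Sheathing layers in series; stud and cavity paths in parallel between them.
R_inner = 0.015/(0.205×15.7) = 0.004661 K/W
R_stud  = 0.125/(0.129×0.13×15.7) = 0.4748 K/W
R_cav   = 0.125/(0.0356×0.87×15.7) = 0.2571 K/W
1/R_core = 1/R_stud + 1/R_cav → R_core = 0.1668 K/W
R_outer = 0.025/(0.137×15.7) = 0.01162 K/W
R_total = 0.1831 K/W
Q = ΔT/R_total = 16/0.1831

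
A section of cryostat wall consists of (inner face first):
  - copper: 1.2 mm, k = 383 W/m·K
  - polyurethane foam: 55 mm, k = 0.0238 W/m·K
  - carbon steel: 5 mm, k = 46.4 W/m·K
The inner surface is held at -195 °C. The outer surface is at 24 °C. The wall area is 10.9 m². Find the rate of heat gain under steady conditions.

Series thermal resistances:
R_copper = L/(kA) = 0.0012/(383×10.9) = 2.874×10^-7 K/W
R_polyurethane foam = L/(kA) = 0.055/(0.0238×10.9) = 0.212 K/W
R_carbon steel = L/(kA) = 0.005/(46.4×10.9) = 9.886×10^-6 K/W
R_total = 0.212 K/W
Q = ΔT / R_total = 219 / 0.212

Q ≈ 1030 W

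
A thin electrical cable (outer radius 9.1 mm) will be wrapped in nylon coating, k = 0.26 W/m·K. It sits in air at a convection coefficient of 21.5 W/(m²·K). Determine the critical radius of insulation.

For a cylinder r_cr = k/h = 0.26/21.5
r_cr = 12.1 mm; since the bare radius (9.1 mm) is below r_cr, adding a thin layer of insulation will *increase* heat loss.

r_cr ≈ 12.1 mm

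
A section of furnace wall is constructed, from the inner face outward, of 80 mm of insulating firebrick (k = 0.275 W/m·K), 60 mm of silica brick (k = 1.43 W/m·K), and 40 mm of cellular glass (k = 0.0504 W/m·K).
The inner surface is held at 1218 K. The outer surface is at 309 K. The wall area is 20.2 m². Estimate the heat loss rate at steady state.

Q ≈ 16300 W

Model the wall as resistances in series:
R_insulating firebrick = L/(kA) = 0.08/(0.275×20.2) = 0.0144 K/W
R_silica brick = L/(kA) = 0.06/(1.43×20.2) = 0.002077 K/W
R_cellular glass = L/(kA) = 0.04/(0.0504×20.2) = 0.03929 K/W
R_total = 0.05577 K/W
Q = ΔT / R_total = 909 / 0.05577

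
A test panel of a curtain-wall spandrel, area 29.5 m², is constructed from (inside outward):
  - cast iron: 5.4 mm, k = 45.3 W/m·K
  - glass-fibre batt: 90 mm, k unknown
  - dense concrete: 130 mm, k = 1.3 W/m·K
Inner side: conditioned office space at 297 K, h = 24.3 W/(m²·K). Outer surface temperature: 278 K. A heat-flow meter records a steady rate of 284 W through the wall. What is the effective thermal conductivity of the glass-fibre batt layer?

k ≈ 0.0491 W/(m·K)

Series thermal resistances:
R_inner film = 1/(h_i·A) = 1/(24.3×29.5) = 0.001395 K/W
R_cast iron = L/(kA) = 0.0054/(45.3×29.5) = 4.041×10^-6 K/W
R_dense concrete = L/(kA) = 0.13/(1.3×29.5) = 0.00339 K/W
Sum of known resistances R_other = 0.004789 K/W
Total R = ΔT/Q = 19/284 = 0.0669 K/W
R_glass-fibre batt = R_total − R_other = 0.06211 K/W
k = L/(R·A) = 0.09/(0.06211×29.5)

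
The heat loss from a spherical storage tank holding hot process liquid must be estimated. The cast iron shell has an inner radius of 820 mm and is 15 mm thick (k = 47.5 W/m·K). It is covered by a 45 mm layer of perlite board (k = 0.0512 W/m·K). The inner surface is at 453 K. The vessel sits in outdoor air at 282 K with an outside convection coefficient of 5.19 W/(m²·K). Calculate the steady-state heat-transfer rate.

Q ≈ 1490 W

For a spherical shell R = (1/r₁ − 1/r₂)/(4πk); film R = 1/(h·4πr²). In series:
R_cast iron shell = (1/0.82 − 1/0.835)/(4π×47.5) = 3.67×10^-5 K/W
R_perlite board = (1/0.835 − 1/0.88)/(4π×0.0512) = 0.09518 K/W
R_outer film = 1/(h·4πr_o²) = 1/(5.19×4π×0.88²) = 0.0198 K/W
R_total = 0.115 K/W
Q = ΔT/R_total = 171/0.115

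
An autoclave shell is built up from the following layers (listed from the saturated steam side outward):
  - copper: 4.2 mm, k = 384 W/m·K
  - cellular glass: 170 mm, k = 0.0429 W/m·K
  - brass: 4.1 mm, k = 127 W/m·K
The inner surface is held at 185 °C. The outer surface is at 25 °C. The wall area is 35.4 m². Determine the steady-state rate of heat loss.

Using the resistance-network approach (series):
R_copper = L/(kA) = 0.0042/(384×35.4) = 3.09×10^-7 K/W
R_cellular glass = L/(kA) = 0.17/(0.0429×35.4) = 0.1119 K/W
R_brass = L/(kA) = 0.0041/(127×35.4) = 9.12×10^-7 K/W
R_total = 0.1119 K/W
Q = ΔT / R_total = 160 / 0.1119

Q ≈ 1430 W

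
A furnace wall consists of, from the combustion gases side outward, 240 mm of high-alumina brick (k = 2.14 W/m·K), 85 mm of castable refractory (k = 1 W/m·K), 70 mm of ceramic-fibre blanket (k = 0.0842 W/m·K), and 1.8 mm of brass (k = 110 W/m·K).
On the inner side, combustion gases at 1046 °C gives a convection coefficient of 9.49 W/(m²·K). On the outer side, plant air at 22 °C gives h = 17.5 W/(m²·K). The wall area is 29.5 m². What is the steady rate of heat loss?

Thermal resistances in series:
R_inner film = 1/(h_i·A) = 1/(9.49×29.5) = 0.003572 K/W
R_high-alumina brick = L/(kA) = 0.24/(2.14×29.5) = 0.003802 K/W
R_castable refractory = L/(kA) = 0.085/(1×29.5) = 0.002881 K/W
R_ceramic-fibre blanket = L/(kA) = 0.07/(0.0842×29.5) = 0.02818 K/W
R_brass = L/(kA) = 0.0018/(110×29.5) = 5.547×10^-7 K/W
R_outer film = 1/(h_o·A) = 1/(17.5×29.5) = 0.001937 K/W
R_total = 0.04037 K/W
Q = ΔT / R_total = 1024 / 0.04037

Q ≈ 25400 W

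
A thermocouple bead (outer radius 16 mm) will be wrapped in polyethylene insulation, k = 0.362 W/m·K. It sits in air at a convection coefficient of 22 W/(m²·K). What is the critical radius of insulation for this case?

r_cr ≈ 32.9 mm

For a sphere r_cr = 2k/h = 2×0.362/22
r_cr = 32.9 mm; since the bare radius (16 mm) is below r_cr, adding a thin layer of insulation will *increase* heat loss.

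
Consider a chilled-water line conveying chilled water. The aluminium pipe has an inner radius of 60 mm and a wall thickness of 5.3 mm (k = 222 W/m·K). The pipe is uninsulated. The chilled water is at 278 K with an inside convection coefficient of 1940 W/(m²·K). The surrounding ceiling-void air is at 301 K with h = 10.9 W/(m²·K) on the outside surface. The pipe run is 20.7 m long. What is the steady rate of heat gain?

Treating each annulus and film as a series resistance:
R_inner film = 1/(h_i·2πr₁L) = 1/(1940×2π×0.06×20.7) = 6.605×10^-5 K/W
R_aluminium pipe wall = ln(65.3/60)/(2π×222×20.7) = 2.932×10^-6 K/W
R_outer film = 1/(h_o·2πr_oL) = 1/(10.9×2π×0.0653×20.7) = 0.0108 K/W
R_total = 0.01087 K/W
Q = ΔT/R_total = 23/0.01087

Q ≈ 2120 W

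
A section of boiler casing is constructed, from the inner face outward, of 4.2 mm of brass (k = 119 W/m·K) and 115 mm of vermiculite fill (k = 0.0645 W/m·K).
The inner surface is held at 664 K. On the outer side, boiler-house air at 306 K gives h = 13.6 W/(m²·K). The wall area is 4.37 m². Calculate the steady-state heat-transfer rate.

Q ≈ 843 W

Using the resistance-network approach (series):
R_brass = L/(kA) = 0.0042/(119×4.37) = 8.076×10^-6 K/W
R_vermiculite fill = L/(kA) = 0.115/(0.0645×4.37) = 0.408 K/W
R_outer film = 1/(h_o·A) = 1/(13.6×4.37) = 0.01683 K/W
R_total = 0.4248 K/W
Q = ΔT / R_total = 358 / 0.4248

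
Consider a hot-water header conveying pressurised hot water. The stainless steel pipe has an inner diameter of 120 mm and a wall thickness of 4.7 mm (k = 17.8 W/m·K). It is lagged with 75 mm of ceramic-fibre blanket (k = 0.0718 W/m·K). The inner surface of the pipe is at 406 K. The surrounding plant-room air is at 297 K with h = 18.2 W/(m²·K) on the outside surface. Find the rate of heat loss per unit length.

q′ ≈ 61.6 W/m

Radial resistances (cylindrical: R_cond = ln(r_o/r_i)/(2πkL), R_conv = 1/(h·2πrL)):
R_stainless steel pipe wall = ln(64.7/60)/(2π×17.8×1) = 6.743×10^-4 K/W
R_ceramic-fibre blanket = ln(139.7/64.7)/(2π×0.0718×1) = 1.706 K/W
R_outer film = 1/(h_o·2πr_oL) = 1/(18.2×2π×0.1397×1) = 0.0626 K/W
R_total = 1.77 K/W
Q = ΔT/R_total = 109/1.77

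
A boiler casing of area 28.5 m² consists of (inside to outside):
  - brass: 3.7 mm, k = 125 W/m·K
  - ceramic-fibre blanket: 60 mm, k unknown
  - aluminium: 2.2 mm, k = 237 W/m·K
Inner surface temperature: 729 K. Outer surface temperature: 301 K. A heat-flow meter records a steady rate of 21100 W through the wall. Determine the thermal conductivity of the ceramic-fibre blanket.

k ≈ 0.104 W/(m·K)

Series thermal resistances:
R_brass = L/(kA) = 0.0037/(125×28.5) = 1.039×10^-6 K/W
R_aluminium = L/(kA) = 0.0022/(237×28.5) = 3.257×10^-7 K/W
Sum of known resistances R_other = 1.364×10^-6 K/W
Total R = ΔT/Q = 428/21100 = 0.02028 K/W
R_ceramic-fibre blanket = R_total − R_other = 0.02028 K/W
k = L/(R·A) = 0.06/(0.02028×28.5)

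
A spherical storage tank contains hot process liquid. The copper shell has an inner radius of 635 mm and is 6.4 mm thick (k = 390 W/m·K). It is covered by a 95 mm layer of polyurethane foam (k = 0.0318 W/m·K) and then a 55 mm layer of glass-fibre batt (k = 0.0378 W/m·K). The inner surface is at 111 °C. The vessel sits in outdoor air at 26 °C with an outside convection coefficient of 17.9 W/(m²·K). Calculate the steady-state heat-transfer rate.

Q ≈ 120 W

Radial (spherical) resistances in series:
R_copper shell = (1/0.635 − 1/0.6414)/(4π×390) = 3.206×10^-6 K/W
R_polyurethane foam = (1/0.6414 − 1/0.7364)/(4π×0.0318) = 0.5033 K/W
R_glass-fibre batt = (1/0.7364 − 1/0.7914)/(4π×0.0378) = 0.1987 K/W
R_outer film = 1/(h·4πr_o²) = 1/(17.9×4π×0.7914²) = 0.007098 K/W
R_total = 0.7091 K/W
Q = ΔT/R_total = 85/0.7091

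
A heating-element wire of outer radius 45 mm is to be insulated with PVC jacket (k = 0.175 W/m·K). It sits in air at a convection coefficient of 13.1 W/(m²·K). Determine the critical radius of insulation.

For a cylinder r_cr = k/h = 0.175/13.1
r_cr = 13.4 mm; since the bare radius (45 mm) is above r_cr, any added insulation will reduce heat loss.

r_cr ≈ 13.4 mm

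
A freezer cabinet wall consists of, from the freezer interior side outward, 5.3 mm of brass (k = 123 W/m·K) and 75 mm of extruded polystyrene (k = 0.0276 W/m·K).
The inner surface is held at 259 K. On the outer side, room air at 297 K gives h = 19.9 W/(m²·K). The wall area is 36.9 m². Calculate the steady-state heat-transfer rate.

Treating each layer as a thermal resistance in series:
R_brass = L/(kA) = 0.0053/(123×36.9) = 1.168×10^-6 K/W
R_extruded polystyrene = L/(kA) = 0.075/(0.0276×36.9) = 0.07364 K/W
R_outer film = 1/(h_o·A) = 1/(19.9×36.9) = 0.001362 K/W
R_total = 0.07501 K/W
Q = ΔT / R_total = 38 / 0.07501

Q ≈ 507 W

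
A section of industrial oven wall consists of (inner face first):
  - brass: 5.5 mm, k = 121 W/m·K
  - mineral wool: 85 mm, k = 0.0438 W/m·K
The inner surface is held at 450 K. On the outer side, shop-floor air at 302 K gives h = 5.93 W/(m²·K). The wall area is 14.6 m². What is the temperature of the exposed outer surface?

T ≈ 314 K

Thermal resistances in series:
R_brass = L/(kA) = 0.0055/(121×14.6) = 3.113×10^-6 K/W
R_mineral wool = L/(kA) = 0.085/(0.0438×14.6) = 0.1329 K/W
R_outer film = 1/(h_o·A) = 1/(5.93×14.6) = 0.01155 K/W
R_total = 0.1445 K/W;  Q = ΔT/R_total = 148/0.1445 = 1024 W
T_interface = T_inner − Q·ΣR(inner→interface) = 450 − 1020×0.1329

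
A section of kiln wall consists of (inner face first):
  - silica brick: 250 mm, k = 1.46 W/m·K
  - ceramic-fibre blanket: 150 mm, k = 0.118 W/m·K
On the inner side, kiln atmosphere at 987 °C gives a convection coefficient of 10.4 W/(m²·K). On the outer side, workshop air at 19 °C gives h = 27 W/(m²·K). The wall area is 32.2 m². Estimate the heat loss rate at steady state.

Treating each layer as a thermal resistance in series:
R_inner film = 1/(h_i·A) = 1/(10.4×32.2) = 0.002986 K/W
R_silica brick = L/(kA) = 0.25/(1.46×32.2) = 0.005318 K/W
R_ceramic-fibre blanket = L/(kA) = 0.15/(0.118×32.2) = 0.03948 K/W
R_outer film = 1/(h_o·A) = 1/(27×32.2) = 0.00115 K/W
R_total = 0.04893 K/W
Q = ΔT / R_total = 968 / 0.04893

Q ≈ 19800 W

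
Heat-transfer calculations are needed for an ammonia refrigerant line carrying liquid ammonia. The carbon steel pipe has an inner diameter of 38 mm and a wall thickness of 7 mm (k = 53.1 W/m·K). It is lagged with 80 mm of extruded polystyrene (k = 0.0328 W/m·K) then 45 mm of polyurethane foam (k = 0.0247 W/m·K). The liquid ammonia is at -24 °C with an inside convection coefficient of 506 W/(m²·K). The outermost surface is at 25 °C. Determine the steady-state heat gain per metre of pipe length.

q′ ≈ 5.37 W/m

Per-layer cylindrical resistances, series-summed:
R_inner film = 1/(h_i·2πr₁L) = 1/(506×2π×0.019×1) = 0.01655 K/W
R_carbon steel pipe wall = ln(26/19)/(2π×53.1×1) = 9.401×10^-4 K/W
R_extruded polystyrene = ln(106/26)/(2π×0.0328×1) = 6.819 K/W
R_polyurethane foam = ln(151/106)/(2π×0.0247×1) = 2.28 K/W
R_total = 9.117 K/W
Q = ΔT/R_total = 49/9.117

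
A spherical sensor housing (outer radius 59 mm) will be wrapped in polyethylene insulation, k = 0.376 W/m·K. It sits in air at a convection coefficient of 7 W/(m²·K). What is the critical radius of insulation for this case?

r_cr ≈ 107 mm

For a sphere r_cr = 2k/h = 2×0.376/7
r_cr = 107 mm; since the bare radius (59 mm) is below r_cr, adding a thin layer of insulation will *increase* heat loss.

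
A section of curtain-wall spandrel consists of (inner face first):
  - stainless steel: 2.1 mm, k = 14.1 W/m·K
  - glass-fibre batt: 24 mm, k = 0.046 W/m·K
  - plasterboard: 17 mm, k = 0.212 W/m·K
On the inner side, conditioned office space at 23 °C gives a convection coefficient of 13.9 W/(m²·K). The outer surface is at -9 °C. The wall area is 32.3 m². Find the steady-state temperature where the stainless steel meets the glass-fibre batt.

Model the wall as resistances in series:
R_inner film = 1/(h_i·A) = 1/(13.9×32.3) = 0.002227 K/W
R_stainless steel = L/(kA) = 0.0021/(14.1×32.3) = 4.611×10^-6 K/W
R_glass-fibre batt = L/(kA) = 0.024/(0.046×32.3) = 0.01615 K/W
R_plasterboard = L/(kA) = 0.017/(0.212×32.3) = 0.002483 K/W
R_total = 0.02087 K/W;  Q = ΔT/R_total = 32/0.02087 = 1533 W
T_interface = T_inner − Q·ΣR(inner→interface) = 23 − 1530×0.002232

T ≈ 19.6 °C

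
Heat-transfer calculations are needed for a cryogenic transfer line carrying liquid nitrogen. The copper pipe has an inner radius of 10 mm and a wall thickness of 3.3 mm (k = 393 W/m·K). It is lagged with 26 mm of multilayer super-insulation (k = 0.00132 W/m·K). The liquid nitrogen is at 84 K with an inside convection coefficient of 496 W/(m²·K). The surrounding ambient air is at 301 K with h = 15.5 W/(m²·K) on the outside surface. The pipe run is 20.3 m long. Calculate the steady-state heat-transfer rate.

Q ≈ 33.6 W

For a radial system each layer contributes R = ln(r_out/r_in)/(2πkL); films add R = 1/(hA).
R_inner film = 1/(h_i·2πr₁L) = 1/(496×2π×0.01×20.3) = 0.001581 K/W
R_copper pipe wall = ln(13.3/10)/(2π×393×20.3) = 5.689×10^-6 K/W
R_multilayer super-insulation = ln(39.3/13.3)/(2π×0.00132×20.3) = 6.435 K/W
R_outer film = 1/(h_o·2πr_oL) = 1/(15.5×2π×0.0393×20.3) = 0.01287 K/W
R_total = 6.45 K/W
Q = ΔT/R_total = 217/6.45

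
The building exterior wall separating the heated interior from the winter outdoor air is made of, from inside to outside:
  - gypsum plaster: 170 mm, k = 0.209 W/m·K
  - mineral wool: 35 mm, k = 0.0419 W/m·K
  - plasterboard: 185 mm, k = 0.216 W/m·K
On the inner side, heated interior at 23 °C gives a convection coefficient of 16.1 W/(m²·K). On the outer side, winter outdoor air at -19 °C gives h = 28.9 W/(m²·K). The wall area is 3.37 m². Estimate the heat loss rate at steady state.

Thermal resistances in series:
R_inner film = 1/(h_i·A) = 1/(16.1×3.37) = 0.01843 K/W
R_gypsum plaster = L/(kA) = 0.17/(0.209×3.37) = 0.2414 K/W
R_mineral wool = L/(kA) = 0.035/(0.0419×3.37) = 0.2479 K/W
R_plasterboard = L/(kA) = 0.185/(0.216×3.37) = 0.2541 K/W
R_outer film = 1/(h_o·A) = 1/(28.9×3.37) = 0.01027 K/W
R_total = 0.7721 K/W
Q = ΔT / R_total = 42 / 0.7721

Q ≈ 54.4 W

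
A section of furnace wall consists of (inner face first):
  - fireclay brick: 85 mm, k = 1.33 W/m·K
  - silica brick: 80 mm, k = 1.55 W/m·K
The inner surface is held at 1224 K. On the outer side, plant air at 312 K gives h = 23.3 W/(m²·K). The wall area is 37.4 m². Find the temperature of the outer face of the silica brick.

T ≈ 559 K

Using the resistance-network approach (series):
R_fireclay brick = L/(kA) = 0.085/(1.33×37.4) = 0.001709 K/W
R_silica brick = L/(kA) = 0.08/(1.55×37.4) = 0.00138 K/W
R_outer film = 1/(h_o·A) = 1/(23.3×37.4) = 0.001148 K/W
R_total = 0.004236 K/W;  Q = ΔT/R_total = 912/0.004236 = 215300 W
T_interface = T_inner − Q·ΣR(inner→interface) = 1224 − 215000×0.003089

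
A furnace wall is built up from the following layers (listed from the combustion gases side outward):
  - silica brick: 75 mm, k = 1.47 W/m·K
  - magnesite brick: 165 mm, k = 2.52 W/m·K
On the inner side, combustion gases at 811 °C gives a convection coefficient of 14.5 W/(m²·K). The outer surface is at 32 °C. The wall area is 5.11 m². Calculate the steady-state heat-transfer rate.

Using the resistance-network approach (series):
R_inner film = 1/(h_i·A) = 1/(14.5×5.11) = 0.0135 K/W
R_silica brick = L/(kA) = 0.075/(1.47×5.11) = 0.009984 K/W
R_magnesite brick = L/(kA) = 0.165/(2.52×5.11) = 0.01281 K/W
R_total = 0.03629 K/W
Q = ΔT / R_total = 779 / 0.03629

Q ≈ 21500 W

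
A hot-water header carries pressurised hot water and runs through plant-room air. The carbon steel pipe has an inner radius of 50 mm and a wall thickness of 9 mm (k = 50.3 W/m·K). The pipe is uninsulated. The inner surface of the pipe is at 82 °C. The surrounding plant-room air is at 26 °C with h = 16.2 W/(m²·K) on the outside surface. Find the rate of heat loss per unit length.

Cylindrical conduction, so R = ln(r₂/r₁)/(2πkL) per layer, in series:
R_carbon steel pipe wall = ln(59/50)/(2π×50.3×1) = 5.237×10^-4 K/W
R_outer film = 1/(h_o·2πr_oL) = 1/(16.2×2π×0.059×1) = 0.1665 K/W
R_total = 0.167 K/W
Q = ΔT/R_total = 56/0.167

q′ ≈ 335 W/m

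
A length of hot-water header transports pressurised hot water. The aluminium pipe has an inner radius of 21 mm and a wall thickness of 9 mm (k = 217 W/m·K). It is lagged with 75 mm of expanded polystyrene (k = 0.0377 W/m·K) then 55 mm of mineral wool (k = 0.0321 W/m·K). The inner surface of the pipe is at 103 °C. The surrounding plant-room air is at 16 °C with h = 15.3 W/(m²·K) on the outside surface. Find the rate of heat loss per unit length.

q′ ≈ 11.7 W/m

Cylindrical conduction, so R = ln(r₂/r₁)/(2πkL) per layer, in series:
R_aluminium pipe wall = ln(30/21)/(2π×217×1) = 2.616×10^-4 K/W
R_expanded polystyrene = ln(105/30)/(2π×0.0377×1) = 5.289 K/W
R_mineral wool = ln(160/105)/(2π×0.0321×1) = 2.088 K/W
R_outer film = 1/(h_o·2πr_oL) = 1/(15.3×2π×0.16×1) = 0.06501 K/W
R_total = 7.442 K/W
Q = ΔT/R_total = 87/7.442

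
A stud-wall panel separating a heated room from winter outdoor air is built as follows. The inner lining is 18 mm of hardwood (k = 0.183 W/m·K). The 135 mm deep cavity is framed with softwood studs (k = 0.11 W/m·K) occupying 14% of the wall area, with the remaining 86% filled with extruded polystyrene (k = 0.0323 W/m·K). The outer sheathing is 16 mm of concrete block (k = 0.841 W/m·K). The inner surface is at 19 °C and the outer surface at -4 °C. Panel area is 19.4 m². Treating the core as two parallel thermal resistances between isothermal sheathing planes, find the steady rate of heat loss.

Q ≈ 138 W

Sheathing layers in series; stud and cavity paths in parallel between them.
R_inner = 0.018/(0.183×19.4) = 0.00507 K/W
R_stud  = 0.135/(0.11×0.14×19.4) = 0.4519 K/W
R_cav   = 0.135/(0.0323×0.86×19.4) = 0.2505 K/W
1/R_core = 1/R_stud + 1/R_cav → R_core = 0.1612 K/W
R_outer = 0.016/(0.841×19.4) = 9.807×10^-4 K/W
R_total = 0.1672 K/W
Q = ΔT/R_total = 23/0.1672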